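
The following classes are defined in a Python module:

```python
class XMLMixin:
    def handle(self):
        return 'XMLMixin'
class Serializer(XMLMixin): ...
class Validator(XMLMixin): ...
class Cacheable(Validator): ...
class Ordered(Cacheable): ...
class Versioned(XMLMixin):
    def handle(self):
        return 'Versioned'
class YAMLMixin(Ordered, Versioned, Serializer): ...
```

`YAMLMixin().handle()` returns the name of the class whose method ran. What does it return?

L[YAMLMixin] = YAMLMixin + merge(L[Ordered], L[Versioned], L[Serializer], [Ordered Versioned Serializer])
  take Ordered:  [Ordered Cacheable Validator XMLMixin object] + [Versioned XMLMixin object] + [Serializer XMLMixin object] + [Ordered Versioned Serializer]
  take Cacheable:  [Cacheable Validator XMLMixin object] + [Versioned XMLMixin object] + [Serializer XMLMixin object] + [Versioned Serializer]
  take Validator:  [Validator XMLMixin object] + [Versioned XMLMixin object] + [Serializer XMLMixin object] + [Versioned Serializer]
  take Versioned:  [XMLMixin object] + [Versioned XMLMixin object] + [Serializer XMLMixin object] + [Versioned Serializer]
  take Serializer:  [XMLMixin object] + [XMLMixin object] + [Serializer XMLMixin object] + [Serializer]
  take XMLMixin:  [XMLMixin object] + [XMLMixin object] + [XMLMixin object]
  take object:  [object] + [object] + [object]
MRO: YAMLMixin Ordered Cacheable Validator Versioned Serializer XMLMixin object
handle is defined in: Versioned, XMLMixin. First along the MRO is Versioned.

Versioned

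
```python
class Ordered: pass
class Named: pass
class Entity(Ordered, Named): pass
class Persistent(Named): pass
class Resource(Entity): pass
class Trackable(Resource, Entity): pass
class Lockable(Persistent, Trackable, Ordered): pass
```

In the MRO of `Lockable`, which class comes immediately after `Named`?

object

L[Lockable] = Lockable + merge(L[Persistent], L[Trackable], L[Ordered], [Persistent Trackable Ordered])
  take Persistent:  [Persistent Named object] + [Trackable Resource Entity Ordered Named object] + [Ordered object] + [Persistent Trackable Ordered]
  take Trackable:  [Named object] + [Trackable Resource Entity Ordered Named object] + [Ordered object] + [Trackable Ordered]
  take Resource:  [Named object] + [Resource Entity Ordered Named object] + [Ordered object] + [Ordered]
  take Entity:  [Named object] + [Entity Ordered Named object] + [Ordered object] + [Ordered]
  take Ordered:  [Named object] + [Ordered Named object] + [Ordered object] + [Ordered]
  take Named:  [Named object] + [Named object] + [object]
  take object:  [object] + [object] + [object]
MRO: Lockable Persistent Trackable Resource Entity Ordered Named object
Named is at position 6; next is object.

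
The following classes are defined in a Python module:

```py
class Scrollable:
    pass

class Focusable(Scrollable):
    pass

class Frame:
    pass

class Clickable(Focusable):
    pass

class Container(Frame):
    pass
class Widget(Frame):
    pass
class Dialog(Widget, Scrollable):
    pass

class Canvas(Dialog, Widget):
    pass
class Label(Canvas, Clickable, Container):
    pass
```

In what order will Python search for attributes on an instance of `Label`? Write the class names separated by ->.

L[Label] = Label + merge(L[Canvas], L[Clickable], L[Container], [Canvas Clickable Container])
  take Canvas:  [Canvas Dialog Widget Frame Scrollable object] + [Clickable Focusable Scrollable object] + [Container Frame object] + [Canvas Clickable Container]
  take Dialog:  [Dialog Widget Frame Scrollable object] + [Clickable Focusable Scrollable object] + [Container Frame object] + [Clickable Container]
  take Widget:  [Widget Frame Scrollable object] + [Clickable Focusable Scrollable object] + [Container Frame object] + [Clickable Container]
  take Clickable:  [Frame Scrollable object] + [Clickable Focusable Scrollable object] + [Container Frame object] + [Clickable Container]
  take Focusable:  [Frame Scrollable object] + [Focusable Scrollable object] + [Container Frame object] + [Container]
  take Container:  [Frame Scrollable object] + [Scrollable object] + [Container Frame object] + [Container]
  take Frame:  [Frame Scrollable object] + [Scrollable object] + [Frame object]
  take Scrollable:  [Scrollable object] + [Scrollable object] + [object]
  take object:  [object] + [object] + [object]

Label -> Canvas -> Dialog -> Widget -> Clickable -> Focusable -> Container -> Frame -> Scrollable -> object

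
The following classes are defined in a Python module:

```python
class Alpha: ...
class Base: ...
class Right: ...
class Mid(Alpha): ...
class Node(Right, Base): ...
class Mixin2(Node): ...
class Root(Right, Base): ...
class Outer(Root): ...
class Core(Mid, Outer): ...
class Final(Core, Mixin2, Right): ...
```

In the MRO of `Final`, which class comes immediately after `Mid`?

Alpha

L[Final] = Final + merge(L[Core], L[Mixin2], L[Right], [Core Mixin2 Right])
  take Core:  [Core Mid Alpha Outer Root Right Base object] + [Mixin2 Node Right Base object] + [Right object] + [Core Mixin2 Right]
  take Mid:  [Mid Alpha Outer Root Right Base object] + [Mixin2 Node Right Base object] + [Right object] + [Mixin2 Right]
  take Alpha:  [Alpha Outer Root Right Base object] + [Mixin2 Node Right Base object] + [Right object] + [Mixin2 Right]
  take Outer:  [Outer Root Right Base object] + [Mixin2 Node Right Base object] + [Right object] + [Mixin2 Right]
  take Root:  [Root Right Base object] + [Mixin2 Node Right Base object] + [Right object] + [Mixin2 Right]
  take Mixin2:  [Right Base object] + [Mixin2 Node Right Base object] + [Right object] + [Mixin2 Right]
  take Node:  [Right Base object] + [Node Right Base object] + [Right object] + [Right]
  take Right:  [Right Base object] + [Right Base object] + [Right object] + [Right]
  take Base:  [Base object] + [Base object] + [object]
  take object:  [object] + [object] + [object]
MRO: Final Core Mid Alpha Outer Root Mixin2 Node Right Base object
Mid is at position 2; next is Alpha.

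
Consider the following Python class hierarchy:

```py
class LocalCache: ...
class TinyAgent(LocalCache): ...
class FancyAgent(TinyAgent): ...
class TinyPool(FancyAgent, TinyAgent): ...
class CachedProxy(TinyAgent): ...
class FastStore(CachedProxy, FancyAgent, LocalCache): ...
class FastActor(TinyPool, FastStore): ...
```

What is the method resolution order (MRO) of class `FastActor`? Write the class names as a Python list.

[FastActor, TinyPool, FastStore, CachedProxy, FancyAgent, TinyAgent, LocalCache, object]

L[FastActor] = FastActor + merge(L[TinyPool], L[FastStore], [TinyPool FastStore])
  take TinyPool:  [TinyPool FancyAgent TinyAgent LocalCache object] + [FastStore CachedProxy FancyAgent TinyAgent LocalCache object] + [TinyPool FastStore]
  take FastStore:  [FancyAgent TinyAgent LocalCache object] + [FastStore CachedProxy FancyAgent TinyAgent LocalCache object] + [FastStore]
  take CachedProxy:  [FancyAgent TinyAgent LocalCache object] + [CachedProxy FancyAgent TinyAgent LocalCache object]
  take FancyAgent:  [FancyAgent TinyAgent LocalCache object] + [FancyAgent TinyAgent LocalCache object]
  take TinyAgent:  [TinyAgent LocalCache object] + [TinyAgent LocalCache object]
  take LocalCache:  [LocalCache object] + [LocalCache object]
  take object:  [object] + [object]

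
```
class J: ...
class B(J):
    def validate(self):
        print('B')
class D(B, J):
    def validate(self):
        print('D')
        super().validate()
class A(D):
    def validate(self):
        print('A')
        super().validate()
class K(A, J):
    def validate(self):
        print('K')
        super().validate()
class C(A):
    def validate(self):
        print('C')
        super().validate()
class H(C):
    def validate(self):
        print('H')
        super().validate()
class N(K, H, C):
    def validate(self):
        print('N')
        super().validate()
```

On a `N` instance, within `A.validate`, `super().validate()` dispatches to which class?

D

L[N] = N + merge(L[K], L[H], L[C], [K H C])
  take K:  [K A D B J object] + [H C A D B J object] + [C A D B J object] + [K H C]
  take H:  [A D B J object] + [H C A D B J object] + [C A D B J object] + [H C]
  take C:  [A D B J object] + [C A D B J object] + [C A D B J object] + [C]
  take A:  [A D B J object] + [A D B J object] + [A D B J object]
  take D:  [D B J object] + [D B J object] + [D B J object]
  take B:  [B J object] + [B J object] + [B J object]
  take J:  [J object] + [J object] + [J object]
  take object:  [object] + [object] + [object]
MRO: N K H C A D B J object
super() in A.validate on a N instance goes to the class after A in N's MRO: D.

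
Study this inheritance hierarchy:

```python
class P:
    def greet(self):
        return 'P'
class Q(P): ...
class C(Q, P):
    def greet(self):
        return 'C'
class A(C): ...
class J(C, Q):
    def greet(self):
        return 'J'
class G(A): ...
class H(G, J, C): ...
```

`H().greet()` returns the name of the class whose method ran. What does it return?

J

L[H] = H + merge(L[G], L[J], L[C], [G J C])
  take G:  [G A C Q P object] + [J C Q P object] + [C Q P object] + [G J C]
  take A:  [A C Q P object] + [J C Q P object] + [C Q P object] + [J C]
  take J:  [C Q P object] + [J C Q P object] + [C Q P object] + [J C]
  take C:  [C Q P object] + [C Q P object] + [C Q P object] + [C]
  take Q:  [Q P object] + [Q P object] + [Q P object]
  take P:  [P object] + [P object] + [P object]
  take object:  [object] + [object] + [object]
MRO: H G A J C Q P object
greet is defined in: C, J, P. First along the MRO is J.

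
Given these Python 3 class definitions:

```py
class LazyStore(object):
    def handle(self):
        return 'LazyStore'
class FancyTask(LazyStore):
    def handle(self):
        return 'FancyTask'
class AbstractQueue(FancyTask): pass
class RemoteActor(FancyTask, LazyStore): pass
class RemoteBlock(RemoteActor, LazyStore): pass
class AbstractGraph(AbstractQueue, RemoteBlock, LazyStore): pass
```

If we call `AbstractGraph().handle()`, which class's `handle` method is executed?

L[AbstractGraph] = AbstractGraph + merge(L[AbstractQueue], L[RemoteBlock], L[LazyStore], [AbstractQueue RemoteBlock LazyStore])
  take AbstractQueue:  [AbstractQueue FancyTask LazyStore object] + [RemoteBlock RemoteActor FancyTask LazyStore object] + [LazyStore object] + [AbstractQueue RemoteBlock LazyStore]
  take RemoteBlock:  [FancyTask LazyStore object] + [RemoteBlock RemoteActor FancyTask LazyStore object] + [LazyStore object] + [RemoteBlock LazyStore]
  take RemoteActor:  [FancyTask LazyStore object] + [RemoteActor FancyTask LazyStore object] + [LazyStore object] + [LazyStore]
  take FancyTask:  [FancyTask LazyStore object] + [FancyTask LazyStore object] + [LazyStore object] + [LazyStore]
  take LazyStore:  [LazyStore object] + [LazyStore object] + [LazyStore object] + [LazyStore]
  take object:  [object] + [object] + [object]
MRO: AbstractGraph AbstractQueue RemoteBlock RemoteActor FancyTask LazyStore object
handle is defined in: FancyTask, LazyStore. First along the MRO is FancyTask.

FancyTask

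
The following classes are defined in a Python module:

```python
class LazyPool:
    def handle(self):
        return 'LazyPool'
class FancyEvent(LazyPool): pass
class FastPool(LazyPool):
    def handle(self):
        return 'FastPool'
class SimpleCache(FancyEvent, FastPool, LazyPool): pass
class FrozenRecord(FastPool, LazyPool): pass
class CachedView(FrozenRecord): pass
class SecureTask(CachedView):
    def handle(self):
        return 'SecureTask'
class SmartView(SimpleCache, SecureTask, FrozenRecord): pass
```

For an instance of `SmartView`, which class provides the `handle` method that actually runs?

L[SmartView] = SmartView + merge(L[SimpleCache], L[SecureTask], L[FrozenRecord], [SimpleCache SecureTask FrozenRecord])
  take SimpleCache:  [SimpleCache FancyEvent FastPool LazyPool object] + [SecureTask CachedView FrozenRecord FastPool LazyPool object] + [FrozenRecord FastPool LazyPool object] + [SimpleCache SecureTask FrozenRecord]
  take FancyEvent:  [FancyEvent FastPool LazyPool object] + [SecureTask CachedView FrozenRecord FastPool LazyPool object] + [FrozenRecord FastPool LazyPool object] + [SecureTask FrozenRecord]
  take SecureTask:  [FastPool LazyPool object] + [SecureTask CachedView FrozenRecord FastPool LazyPool object] + [FrozenRecord FastPool LazyPool object] + [SecureTask FrozenRecord]
  take CachedView:  [FastPool LazyPool object] + [CachedView FrozenRecord FastPool LazyPool object] + [FrozenRecord FastPool LazyPool object] + [FrozenRecord]
  take FrozenRecord:  [FastPool LazyPool object] + [FrozenRecord FastPool LazyPool object] + [FrozenRecord FastPool LazyPool object] + [FrozenRecord]
  take FastPool:  [FastPool LazyPool object] + [FastPool LazyPool object] + [FastPool LazyPool object]
  take LazyPool:  [LazyPool object] + [LazyPool object] + [LazyPool object]
  take object:  [object] + [object] + [object]
MRO: SmartView SimpleCache FancyEvent SecureTask CachedView FrozenRecord FastPool LazyPool object
handle is defined in: FastPool, LazyPool, SecureTask. First along the MRO is SecureTask.

SecureTask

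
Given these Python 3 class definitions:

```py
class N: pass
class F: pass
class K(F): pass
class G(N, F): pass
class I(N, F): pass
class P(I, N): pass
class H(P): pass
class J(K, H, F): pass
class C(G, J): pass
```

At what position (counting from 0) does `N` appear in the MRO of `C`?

L[C] = C + merge(L[G], L[J], [G J])
  take G:  [G N F object] + [J K H P I N F object] + [G J]
  take J:  [N F object] + [J K H P I N F object] + [J]
  take K:  [N F object] + [K H P I N F object]
  take H:  [N F object] + [H P I N F object]
  take P:  [N F object] + [P I N F object]
  take I:  [N F object] + [I N F object]
  take N:  [N F object] + [N F object]
  take F:  [F object] + [F object]
  take object:  [object] + [object]
MRO: C G J K H P I N F object
N sits at index 7.

7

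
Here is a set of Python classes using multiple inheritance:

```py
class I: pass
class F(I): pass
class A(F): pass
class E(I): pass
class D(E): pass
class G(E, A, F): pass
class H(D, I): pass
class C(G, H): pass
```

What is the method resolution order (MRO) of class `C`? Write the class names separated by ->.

C -> G -> H -> D -> E -> A -> F -> I -> object

L[C] = C + merge(L[G], L[H], [G H])
  take G:  [G E A F I object] + [H D E I object] + [G H]
  take H:  [E A F I object] + [H D E I object] + [H]
  take D:  [E A F I object] + [D E I object]
  take E:  [E A F I object] + [E I object]
  take A:  [A F I object] + [I object]
  take F:  [F I object] + [I object]
  take I:  [I object] + [I object]
  take object:  [object] + [object]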